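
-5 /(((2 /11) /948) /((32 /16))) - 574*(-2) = -50992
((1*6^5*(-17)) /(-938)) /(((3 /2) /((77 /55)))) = 44064 /335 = 131.53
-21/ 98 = -3/ 14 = -0.21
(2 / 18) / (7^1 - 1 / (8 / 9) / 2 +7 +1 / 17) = 272 / 33039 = 0.01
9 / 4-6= -15 / 4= -3.75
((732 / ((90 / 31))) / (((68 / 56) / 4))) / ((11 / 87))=6141968 / 935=6568.95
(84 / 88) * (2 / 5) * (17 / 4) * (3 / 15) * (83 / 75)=9877 / 27500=0.36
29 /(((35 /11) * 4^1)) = 319 /140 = 2.28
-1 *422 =-422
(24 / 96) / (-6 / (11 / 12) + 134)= 0.00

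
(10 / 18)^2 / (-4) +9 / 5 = 2791 / 1620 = 1.72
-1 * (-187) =187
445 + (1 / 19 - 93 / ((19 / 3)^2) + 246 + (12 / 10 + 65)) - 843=-158959 / 1805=-88.07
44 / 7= 6.29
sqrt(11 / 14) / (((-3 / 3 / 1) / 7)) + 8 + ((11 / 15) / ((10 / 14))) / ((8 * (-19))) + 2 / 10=93403 / 11400 - sqrt(154) / 2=1.99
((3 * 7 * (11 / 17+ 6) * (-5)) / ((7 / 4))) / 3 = -2260 / 17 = -132.94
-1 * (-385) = 385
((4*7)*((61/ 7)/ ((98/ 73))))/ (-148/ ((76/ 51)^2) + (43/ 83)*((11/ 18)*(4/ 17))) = -163312492536/ 59816634311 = -2.73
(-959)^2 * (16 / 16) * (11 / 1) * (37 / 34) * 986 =10854994843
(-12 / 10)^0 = 1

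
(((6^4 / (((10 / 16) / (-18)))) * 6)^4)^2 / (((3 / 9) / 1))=7414317963292711062083925678273362127175808974848 / 390625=18980653986029340318934850000000000000000000.00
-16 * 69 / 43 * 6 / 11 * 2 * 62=-821376 / 473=-1736.52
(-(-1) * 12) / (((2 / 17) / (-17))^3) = -72412707 / 2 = -36206353.50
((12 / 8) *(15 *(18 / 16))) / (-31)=-405 / 496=-0.82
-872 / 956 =-0.91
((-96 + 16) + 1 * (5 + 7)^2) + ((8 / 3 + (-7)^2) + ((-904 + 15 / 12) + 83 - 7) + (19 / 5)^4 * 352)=545142779 / 7500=72685.70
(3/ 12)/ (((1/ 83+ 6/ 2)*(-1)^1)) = -0.08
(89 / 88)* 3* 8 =267 / 11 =24.27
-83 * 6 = -498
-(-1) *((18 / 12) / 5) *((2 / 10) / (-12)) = -1 / 200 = -0.00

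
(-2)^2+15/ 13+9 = 184/ 13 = 14.15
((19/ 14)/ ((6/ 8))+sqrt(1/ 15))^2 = 76 * sqrt(15)/ 315+7367/ 2205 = 4.28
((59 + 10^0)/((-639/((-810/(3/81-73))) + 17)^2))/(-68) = -885735/1651392512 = -0.00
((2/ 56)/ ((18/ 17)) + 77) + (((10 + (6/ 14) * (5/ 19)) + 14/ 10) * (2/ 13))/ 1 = 49051339/ 622440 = 78.80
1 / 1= 1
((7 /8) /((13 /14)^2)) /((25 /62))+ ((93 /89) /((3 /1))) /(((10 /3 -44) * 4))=2.51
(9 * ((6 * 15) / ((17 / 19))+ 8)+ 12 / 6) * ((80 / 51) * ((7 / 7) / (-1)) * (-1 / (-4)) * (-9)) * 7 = 6992160 / 289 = 24194.33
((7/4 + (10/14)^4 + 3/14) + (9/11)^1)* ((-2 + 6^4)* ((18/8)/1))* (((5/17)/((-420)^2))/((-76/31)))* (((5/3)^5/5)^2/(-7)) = 503698648984375/88463475111255552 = 0.01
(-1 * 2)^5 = -32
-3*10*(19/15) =-38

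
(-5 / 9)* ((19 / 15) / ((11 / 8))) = -152 / 297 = -0.51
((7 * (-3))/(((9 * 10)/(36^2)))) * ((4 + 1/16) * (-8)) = 9828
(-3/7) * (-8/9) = 8/21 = 0.38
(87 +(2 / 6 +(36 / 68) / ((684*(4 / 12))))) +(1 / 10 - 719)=-12239717 / 19380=-631.56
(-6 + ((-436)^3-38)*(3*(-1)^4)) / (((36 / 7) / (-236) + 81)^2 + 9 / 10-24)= -38051.97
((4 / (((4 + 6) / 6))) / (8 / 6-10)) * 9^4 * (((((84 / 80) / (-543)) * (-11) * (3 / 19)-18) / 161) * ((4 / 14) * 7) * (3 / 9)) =24363794547 / 179945675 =135.40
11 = 11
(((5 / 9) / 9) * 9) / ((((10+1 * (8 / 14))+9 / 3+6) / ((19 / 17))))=665 / 20961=0.03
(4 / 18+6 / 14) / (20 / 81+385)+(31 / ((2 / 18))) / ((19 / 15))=914157486 / 4150265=220.26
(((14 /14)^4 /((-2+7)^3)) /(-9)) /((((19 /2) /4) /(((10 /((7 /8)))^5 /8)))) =-26214400 /2873997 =-9.12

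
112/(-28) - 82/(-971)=-3802/971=-3.92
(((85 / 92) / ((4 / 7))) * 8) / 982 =595 / 45172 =0.01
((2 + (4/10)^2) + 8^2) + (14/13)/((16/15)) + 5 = 187641/2600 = 72.17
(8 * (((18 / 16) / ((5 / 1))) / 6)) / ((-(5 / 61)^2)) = -11163 / 250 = -44.65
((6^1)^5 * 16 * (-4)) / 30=-82944 / 5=-16588.80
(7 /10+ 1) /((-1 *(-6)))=0.28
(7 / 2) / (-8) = -7 / 16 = -0.44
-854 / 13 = -65.69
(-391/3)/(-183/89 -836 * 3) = 34799/670185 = 0.05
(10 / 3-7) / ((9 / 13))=-5.30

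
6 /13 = 0.46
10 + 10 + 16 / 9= 21.78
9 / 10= 0.90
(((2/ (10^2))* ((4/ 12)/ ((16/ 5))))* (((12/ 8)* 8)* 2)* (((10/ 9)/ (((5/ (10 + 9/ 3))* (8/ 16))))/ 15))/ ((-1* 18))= -13/ 12150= -0.00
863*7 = 6041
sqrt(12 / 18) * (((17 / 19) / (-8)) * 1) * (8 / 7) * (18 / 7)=-102 * sqrt(6) / 931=-0.27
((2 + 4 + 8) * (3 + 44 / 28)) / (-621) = -64 / 621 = -0.10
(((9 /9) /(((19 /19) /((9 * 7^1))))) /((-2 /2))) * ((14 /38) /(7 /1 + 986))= -147 /6289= -0.02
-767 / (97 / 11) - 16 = -9989 / 97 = -102.98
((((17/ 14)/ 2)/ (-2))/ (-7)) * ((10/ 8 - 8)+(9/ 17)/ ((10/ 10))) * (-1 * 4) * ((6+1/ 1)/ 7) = 423/ 392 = 1.08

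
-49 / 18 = -2.72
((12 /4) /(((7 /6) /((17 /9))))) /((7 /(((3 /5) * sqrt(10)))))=102 * sqrt(10) /245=1.32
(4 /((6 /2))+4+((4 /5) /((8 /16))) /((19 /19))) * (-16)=-110.93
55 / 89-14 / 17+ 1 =1202 / 1513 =0.79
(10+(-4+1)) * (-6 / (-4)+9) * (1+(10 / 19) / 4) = 83.17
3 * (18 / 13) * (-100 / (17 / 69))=-372600 / 221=-1685.97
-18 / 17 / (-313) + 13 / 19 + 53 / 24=7026607 / 2426376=2.90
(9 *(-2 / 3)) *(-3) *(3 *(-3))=-162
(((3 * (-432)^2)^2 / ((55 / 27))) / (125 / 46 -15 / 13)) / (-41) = -5061071173976064 / 2108425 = -2400403701.33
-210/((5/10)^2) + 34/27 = -22646/27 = -838.74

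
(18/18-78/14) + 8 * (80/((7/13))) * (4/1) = 33248/7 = 4749.71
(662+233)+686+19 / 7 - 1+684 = 15867 / 7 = 2266.71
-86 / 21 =-4.10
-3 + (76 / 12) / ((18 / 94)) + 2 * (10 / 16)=31.32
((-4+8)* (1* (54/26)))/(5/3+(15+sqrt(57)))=16200/25831 - 972* sqrt(57)/25831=0.34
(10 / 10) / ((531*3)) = 1 / 1593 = 0.00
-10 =-10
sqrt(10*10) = 10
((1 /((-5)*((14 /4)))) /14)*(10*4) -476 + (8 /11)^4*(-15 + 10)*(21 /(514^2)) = -22562595447268 /47384147041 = -476.16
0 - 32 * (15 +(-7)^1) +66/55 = -1274/5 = -254.80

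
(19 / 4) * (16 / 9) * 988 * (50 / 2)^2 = 5214444.44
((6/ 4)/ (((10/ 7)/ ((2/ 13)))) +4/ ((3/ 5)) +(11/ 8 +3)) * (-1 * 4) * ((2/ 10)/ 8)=-1.12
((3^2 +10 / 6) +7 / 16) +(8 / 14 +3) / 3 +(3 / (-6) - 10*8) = -68.21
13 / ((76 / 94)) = 611 / 38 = 16.08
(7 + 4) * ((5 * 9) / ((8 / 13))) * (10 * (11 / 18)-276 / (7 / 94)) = -166674365 / 56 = -2976327.95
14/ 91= 2/ 13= 0.15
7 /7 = 1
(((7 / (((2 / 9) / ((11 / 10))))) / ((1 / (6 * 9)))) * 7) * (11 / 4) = 1440747 / 40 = 36018.68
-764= -764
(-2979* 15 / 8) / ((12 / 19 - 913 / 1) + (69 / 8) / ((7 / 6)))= 5943105 / 962894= 6.17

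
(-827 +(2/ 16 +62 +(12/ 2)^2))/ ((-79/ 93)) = 542283/ 632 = 858.04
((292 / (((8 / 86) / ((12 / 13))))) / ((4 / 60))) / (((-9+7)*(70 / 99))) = -2796849 / 91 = -30734.60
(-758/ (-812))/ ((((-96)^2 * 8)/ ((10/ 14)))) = 1895/ 209534976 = 0.00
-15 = -15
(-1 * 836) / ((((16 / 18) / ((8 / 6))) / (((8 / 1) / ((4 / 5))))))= -12540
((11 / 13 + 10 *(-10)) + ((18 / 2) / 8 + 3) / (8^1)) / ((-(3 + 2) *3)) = 82067 / 12480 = 6.58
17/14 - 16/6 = -61/42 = -1.45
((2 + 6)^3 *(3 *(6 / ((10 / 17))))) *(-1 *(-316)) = 24754176 / 5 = 4950835.20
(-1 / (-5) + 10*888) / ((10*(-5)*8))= -44401 / 2000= -22.20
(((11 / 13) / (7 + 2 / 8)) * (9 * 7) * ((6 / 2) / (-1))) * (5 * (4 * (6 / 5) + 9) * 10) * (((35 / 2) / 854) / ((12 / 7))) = -8367975 / 45994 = -181.94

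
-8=-8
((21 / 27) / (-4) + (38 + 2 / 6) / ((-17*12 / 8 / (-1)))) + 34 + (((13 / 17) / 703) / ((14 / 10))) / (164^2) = 79446218469 / 2250038672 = 35.31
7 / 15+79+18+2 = 1492 / 15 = 99.47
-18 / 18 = -1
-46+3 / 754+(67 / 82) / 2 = -2818583 / 61828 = -45.59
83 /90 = 0.92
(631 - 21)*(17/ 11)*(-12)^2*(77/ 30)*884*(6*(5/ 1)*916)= 8464221642240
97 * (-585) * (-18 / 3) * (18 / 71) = 6128460 / 71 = 86316.34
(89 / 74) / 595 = 89 / 44030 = 0.00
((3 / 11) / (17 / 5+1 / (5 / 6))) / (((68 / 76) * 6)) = 95 / 8602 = 0.01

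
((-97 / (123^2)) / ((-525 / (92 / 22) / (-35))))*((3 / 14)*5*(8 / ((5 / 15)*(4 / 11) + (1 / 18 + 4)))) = -35696 / 9731309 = -0.00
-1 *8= -8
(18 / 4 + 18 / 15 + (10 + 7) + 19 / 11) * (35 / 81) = 18809 / 1782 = 10.55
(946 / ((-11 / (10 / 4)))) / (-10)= 43 / 2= 21.50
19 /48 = 0.40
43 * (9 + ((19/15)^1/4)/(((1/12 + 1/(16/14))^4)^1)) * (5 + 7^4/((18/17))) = 2563872364573/2798410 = 916188.97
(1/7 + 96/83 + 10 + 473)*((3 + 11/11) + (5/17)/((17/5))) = 332307418/167909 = 1979.09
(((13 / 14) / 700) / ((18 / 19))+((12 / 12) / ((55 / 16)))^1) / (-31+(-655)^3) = -567197 / 545274532202400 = -0.00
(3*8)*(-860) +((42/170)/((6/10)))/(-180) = -63158407/3060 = -20640.00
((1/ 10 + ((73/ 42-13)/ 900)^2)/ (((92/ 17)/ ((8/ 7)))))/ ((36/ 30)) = 2432831393/ 138025944000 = 0.02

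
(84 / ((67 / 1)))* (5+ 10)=1260 / 67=18.81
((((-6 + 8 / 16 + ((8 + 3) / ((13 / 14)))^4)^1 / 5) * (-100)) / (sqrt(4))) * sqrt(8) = -11245831410 * sqrt(2) / 28561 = -556843.50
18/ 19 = 0.95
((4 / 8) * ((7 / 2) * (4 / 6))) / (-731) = -7 / 4386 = -0.00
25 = 25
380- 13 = 367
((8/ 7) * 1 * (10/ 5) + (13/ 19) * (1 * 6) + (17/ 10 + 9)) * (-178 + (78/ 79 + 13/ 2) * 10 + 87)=-275.62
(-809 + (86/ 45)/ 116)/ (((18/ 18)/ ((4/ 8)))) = -2111447/ 5220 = -404.49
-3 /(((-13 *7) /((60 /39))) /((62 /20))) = 186 /1183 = 0.16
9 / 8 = 1.12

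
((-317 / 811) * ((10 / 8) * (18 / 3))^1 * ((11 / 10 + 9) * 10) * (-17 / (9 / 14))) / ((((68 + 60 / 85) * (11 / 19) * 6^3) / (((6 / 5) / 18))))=1230637429 / 20255951232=0.06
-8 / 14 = -4 / 7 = -0.57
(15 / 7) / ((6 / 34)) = 85 / 7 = 12.14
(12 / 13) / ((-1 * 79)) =-12 / 1027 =-0.01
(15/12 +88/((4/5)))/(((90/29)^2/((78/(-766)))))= -973037/827280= -1.18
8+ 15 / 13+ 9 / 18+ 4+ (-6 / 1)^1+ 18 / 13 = 235 / 26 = 9.04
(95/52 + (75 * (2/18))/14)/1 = 2645/1092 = 2.42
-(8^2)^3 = -262144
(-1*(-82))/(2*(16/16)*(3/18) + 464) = 246/1393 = 0.18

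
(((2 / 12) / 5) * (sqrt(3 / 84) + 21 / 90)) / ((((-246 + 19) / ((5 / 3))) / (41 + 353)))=-1379 / 61290 - 197 * sqrt(7) / 28602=-0.04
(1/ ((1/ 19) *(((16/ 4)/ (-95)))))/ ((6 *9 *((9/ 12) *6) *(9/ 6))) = -1805/ 1458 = -1.24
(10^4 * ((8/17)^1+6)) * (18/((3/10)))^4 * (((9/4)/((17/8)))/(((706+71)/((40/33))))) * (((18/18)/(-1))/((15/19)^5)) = -1014210150400000/224553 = -4516573594.65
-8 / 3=-2.67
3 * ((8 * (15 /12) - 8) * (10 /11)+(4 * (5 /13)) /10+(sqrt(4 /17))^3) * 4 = 96 * sqrt(17) /289+3384 /143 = 25.03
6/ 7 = 0.86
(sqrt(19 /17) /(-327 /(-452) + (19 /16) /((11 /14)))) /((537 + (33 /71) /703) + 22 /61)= 53303569*sqrt(323) /1088211172130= 0.00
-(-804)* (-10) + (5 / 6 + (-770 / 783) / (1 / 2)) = -8041.13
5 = 5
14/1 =14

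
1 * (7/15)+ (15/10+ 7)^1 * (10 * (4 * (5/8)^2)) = 31987/240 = 133.28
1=1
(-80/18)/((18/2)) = -40/81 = -0.49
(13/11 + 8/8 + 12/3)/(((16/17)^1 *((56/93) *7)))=26877/17248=1.56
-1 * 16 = -16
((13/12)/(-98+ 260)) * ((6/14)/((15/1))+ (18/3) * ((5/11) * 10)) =136643/748440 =0.18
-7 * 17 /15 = -119 /15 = -7.93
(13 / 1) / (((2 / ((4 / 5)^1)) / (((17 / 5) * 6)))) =106.08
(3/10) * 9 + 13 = 157/10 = 15.70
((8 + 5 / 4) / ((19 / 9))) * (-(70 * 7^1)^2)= -19988325 / 19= -1052017.11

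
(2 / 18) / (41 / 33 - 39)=-11 / 3738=-0.00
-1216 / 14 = -608 / 7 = -86.86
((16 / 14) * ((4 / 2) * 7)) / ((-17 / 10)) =-160 / 17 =-9.41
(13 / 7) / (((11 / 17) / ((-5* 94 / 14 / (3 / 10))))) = -519350 / 1617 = -321.18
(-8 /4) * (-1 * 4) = 8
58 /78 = 29 /39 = 0.74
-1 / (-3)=1 / 3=0.33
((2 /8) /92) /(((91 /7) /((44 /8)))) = 11 /9568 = 0.00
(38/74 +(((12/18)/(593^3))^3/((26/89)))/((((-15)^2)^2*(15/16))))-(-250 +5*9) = 18377979392768004026607603782043323252/89424676161548678193645625977853125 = 205.51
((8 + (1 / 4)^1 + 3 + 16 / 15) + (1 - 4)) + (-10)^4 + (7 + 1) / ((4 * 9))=1801717 / 180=10009.54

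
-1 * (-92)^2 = -8464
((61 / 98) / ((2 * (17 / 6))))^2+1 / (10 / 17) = 23759671 / 13877780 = 1.71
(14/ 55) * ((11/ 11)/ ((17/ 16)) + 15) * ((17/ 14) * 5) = 271/ 11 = 24.64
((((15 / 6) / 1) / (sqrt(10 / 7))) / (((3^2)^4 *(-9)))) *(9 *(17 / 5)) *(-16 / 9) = 68 *sqrt(70) / 295245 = 0.00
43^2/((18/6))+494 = 3331/3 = 1110.33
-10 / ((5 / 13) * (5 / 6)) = -156 / 5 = -31.20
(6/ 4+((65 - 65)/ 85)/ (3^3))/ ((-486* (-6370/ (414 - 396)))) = 1/ 114660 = 0.00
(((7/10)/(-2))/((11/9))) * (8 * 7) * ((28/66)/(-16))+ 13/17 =48953/41140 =1.19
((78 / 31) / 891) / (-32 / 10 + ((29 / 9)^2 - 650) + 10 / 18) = -0.00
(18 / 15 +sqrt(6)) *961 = 5766 / 5 +961 *sqrt(6) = 3507.16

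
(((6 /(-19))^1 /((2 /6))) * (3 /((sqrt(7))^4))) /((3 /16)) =-288 /931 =-0.31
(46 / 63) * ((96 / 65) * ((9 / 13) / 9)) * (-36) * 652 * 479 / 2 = -2758304256 / 5915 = -466323.63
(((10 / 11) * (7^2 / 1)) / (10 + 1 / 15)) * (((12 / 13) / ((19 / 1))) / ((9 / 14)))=137200 / 410267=0.33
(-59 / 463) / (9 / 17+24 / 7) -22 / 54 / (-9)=230900 / 17663913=0.01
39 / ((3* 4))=13 / 4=3.25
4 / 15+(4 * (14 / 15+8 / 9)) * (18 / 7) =1996 / 105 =19.01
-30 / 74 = -15 / 37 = -0.41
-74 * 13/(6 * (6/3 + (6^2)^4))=-481/5038854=-0.00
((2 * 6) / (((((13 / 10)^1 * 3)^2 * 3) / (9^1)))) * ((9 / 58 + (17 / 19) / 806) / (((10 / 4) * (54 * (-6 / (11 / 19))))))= -15269320 / 57753986823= -0.00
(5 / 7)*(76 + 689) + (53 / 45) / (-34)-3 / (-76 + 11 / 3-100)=3025517833 / 5537070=546.41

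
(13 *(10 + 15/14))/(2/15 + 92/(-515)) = -3176.71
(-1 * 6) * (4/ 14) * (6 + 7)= -156/ 7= -22.29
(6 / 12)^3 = 1 / 8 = 0.12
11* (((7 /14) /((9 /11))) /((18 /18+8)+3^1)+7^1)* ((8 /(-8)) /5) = -15.51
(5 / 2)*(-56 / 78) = -70 / 39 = -1.79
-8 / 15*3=-8 / 5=-1.60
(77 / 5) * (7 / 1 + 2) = 693 / 5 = 138.60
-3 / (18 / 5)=-5 / 6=-0.83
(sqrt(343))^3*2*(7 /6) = 16807*sqrt(7) /3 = 14822.38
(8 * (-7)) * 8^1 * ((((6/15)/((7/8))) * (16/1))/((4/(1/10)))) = -2048/25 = -81.92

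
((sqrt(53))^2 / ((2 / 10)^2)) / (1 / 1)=1325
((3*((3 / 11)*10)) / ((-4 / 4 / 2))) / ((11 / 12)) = -2160 / 121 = -17.85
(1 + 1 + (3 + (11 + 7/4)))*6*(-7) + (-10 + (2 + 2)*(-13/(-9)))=-13495/18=-749.72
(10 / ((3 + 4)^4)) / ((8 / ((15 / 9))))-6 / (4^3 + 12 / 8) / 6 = -54349 / 3774372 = -0.01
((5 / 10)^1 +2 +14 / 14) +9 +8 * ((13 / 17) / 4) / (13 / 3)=437 / 34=12.85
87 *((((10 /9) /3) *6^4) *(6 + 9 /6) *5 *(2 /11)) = 3132000 /11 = 284727.27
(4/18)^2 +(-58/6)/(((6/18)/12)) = -28184/81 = -347.95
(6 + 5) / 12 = 0.92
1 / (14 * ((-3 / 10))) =-0.24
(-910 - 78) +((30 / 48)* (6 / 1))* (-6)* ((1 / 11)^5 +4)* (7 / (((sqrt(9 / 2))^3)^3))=-988 - 60125800* sqrt(2) / 117406179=-988.72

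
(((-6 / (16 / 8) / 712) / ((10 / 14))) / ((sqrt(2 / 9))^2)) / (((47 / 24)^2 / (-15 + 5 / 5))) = 95256 / 983005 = 0.10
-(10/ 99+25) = -2485/ 99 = -25.10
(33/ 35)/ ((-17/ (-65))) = 429/ 119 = 3.61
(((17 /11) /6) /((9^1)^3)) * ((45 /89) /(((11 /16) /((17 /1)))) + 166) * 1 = 1485409 /23551803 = 0.06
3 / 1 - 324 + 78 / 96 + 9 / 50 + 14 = -122403 / 400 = -306.01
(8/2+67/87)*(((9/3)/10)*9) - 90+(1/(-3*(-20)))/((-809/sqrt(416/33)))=-4473/58 - sqrt(858)/400455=-77.12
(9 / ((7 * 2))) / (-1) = -9 / 14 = -0.64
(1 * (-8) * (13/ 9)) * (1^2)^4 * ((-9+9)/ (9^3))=0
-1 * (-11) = 11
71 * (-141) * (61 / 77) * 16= -9770736 / 77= -126892.68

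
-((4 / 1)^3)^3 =-262144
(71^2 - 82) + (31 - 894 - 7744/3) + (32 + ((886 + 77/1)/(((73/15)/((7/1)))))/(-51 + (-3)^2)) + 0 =662995/438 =1513.69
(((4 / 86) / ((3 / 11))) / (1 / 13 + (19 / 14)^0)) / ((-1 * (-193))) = 143 / 174279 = 0.00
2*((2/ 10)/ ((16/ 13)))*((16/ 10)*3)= 1.56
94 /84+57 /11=6.30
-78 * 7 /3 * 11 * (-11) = 22022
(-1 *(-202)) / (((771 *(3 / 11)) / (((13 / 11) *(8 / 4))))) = 5252 / 2313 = 2.27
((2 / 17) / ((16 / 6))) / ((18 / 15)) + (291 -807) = -70171 / 136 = -515.96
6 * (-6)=-36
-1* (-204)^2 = -41616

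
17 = 17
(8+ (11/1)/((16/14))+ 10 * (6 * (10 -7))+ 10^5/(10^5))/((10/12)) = 4767/20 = 238.35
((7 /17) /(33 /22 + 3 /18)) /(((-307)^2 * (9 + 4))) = 21 /104145145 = 0.00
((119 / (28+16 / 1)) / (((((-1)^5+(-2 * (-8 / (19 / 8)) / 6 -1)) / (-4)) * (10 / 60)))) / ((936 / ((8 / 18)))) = 2261 / 64350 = 0.04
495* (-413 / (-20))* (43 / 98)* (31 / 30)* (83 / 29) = 215414133 / 16240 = 13264.42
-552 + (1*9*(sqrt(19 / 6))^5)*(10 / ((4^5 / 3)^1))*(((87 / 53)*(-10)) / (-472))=-552 + 785175*sqrt(114) / 51232768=-551.84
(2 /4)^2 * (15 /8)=15 /32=0.47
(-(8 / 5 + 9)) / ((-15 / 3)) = 53 / 25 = 2.12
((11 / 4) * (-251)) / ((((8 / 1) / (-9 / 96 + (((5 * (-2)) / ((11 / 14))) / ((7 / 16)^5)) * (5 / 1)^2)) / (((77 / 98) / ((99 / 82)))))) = 172655145242803 / 154893312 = 1114671.40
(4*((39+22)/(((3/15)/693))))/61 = 13860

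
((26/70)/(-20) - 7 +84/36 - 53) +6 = -108539/2100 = -51.69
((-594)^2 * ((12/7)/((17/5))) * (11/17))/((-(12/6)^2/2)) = -116435880/2023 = -57556.05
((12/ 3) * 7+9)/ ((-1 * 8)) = -37/ 8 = -4.62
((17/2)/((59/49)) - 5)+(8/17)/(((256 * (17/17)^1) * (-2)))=2.06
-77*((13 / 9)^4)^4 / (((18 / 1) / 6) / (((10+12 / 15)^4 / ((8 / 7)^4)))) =-123020226455958739464557 / 1673656512480000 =-73503867.45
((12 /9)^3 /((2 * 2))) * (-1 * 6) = -32 /9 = -3.56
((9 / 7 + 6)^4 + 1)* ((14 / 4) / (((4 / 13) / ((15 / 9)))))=219947065 / 4116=53437.09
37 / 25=1.48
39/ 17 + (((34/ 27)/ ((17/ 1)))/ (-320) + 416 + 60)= 35125903/ 73440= 478.29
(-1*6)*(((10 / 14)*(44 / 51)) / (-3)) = 440 / 357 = 1.23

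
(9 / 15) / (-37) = -3 / 185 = -0.02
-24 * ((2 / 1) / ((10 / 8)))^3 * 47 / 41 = -577536 / 5125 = -112.69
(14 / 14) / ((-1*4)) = -1 / 4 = -0.25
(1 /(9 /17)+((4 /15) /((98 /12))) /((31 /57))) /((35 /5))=133219 /478485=0.28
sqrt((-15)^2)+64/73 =1159/73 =15.88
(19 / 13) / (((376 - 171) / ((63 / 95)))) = 63 / 13325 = 0.00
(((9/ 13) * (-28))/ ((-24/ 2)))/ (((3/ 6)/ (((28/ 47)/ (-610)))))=-588/ 186355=-0.00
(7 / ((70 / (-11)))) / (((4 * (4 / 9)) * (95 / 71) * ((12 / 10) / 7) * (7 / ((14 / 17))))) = -16401 / 51680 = -0.32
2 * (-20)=-40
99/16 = 6.19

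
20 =20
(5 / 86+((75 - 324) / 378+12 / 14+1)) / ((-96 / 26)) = -11063 / 32508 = -0.34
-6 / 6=-1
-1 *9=-9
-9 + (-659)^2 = 434272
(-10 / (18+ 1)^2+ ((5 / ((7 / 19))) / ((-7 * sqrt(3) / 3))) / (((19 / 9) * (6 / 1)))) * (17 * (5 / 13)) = -1275 * sqrt(3) / 1274 -850 / 4693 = -1.91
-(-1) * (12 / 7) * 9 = 108 / 7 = 15.43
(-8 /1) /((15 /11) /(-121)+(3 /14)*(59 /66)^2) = -1788864 /35771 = -50.01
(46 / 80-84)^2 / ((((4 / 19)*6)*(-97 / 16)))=-211575811 / 232800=-908.83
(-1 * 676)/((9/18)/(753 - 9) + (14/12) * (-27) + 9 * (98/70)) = 5029440/140611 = 35.77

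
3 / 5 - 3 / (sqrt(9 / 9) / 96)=-1437 / 5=-287.40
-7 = -7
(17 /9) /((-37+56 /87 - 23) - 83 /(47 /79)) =-23171 /2439501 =-0.01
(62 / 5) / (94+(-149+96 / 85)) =-1054 / 4579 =-0.23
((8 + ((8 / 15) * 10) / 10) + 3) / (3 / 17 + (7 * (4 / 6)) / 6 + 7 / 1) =8823 / 6085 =1.45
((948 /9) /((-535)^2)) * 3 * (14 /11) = 4424 /3148475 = 0.00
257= 257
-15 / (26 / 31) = -465 / 26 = -17.88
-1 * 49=-49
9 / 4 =2.25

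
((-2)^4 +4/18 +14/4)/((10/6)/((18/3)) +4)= 355/77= 4.61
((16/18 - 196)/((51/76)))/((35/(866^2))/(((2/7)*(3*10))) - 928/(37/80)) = 14812746934528/102222482318451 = 0.14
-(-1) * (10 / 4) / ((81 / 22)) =0.68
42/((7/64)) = 384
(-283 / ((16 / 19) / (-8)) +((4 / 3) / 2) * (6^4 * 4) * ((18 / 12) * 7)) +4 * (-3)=77929 / 2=38964.50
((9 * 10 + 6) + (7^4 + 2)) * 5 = 12495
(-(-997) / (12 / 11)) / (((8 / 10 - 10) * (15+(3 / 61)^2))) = -204041035 / 30814848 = -6.62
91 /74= 1.23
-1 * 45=-45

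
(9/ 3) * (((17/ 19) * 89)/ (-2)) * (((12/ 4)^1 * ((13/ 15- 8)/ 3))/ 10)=161891/ 1900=85.21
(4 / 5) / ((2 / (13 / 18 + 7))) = 139 / 45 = 3.09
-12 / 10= -6 / 5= -1.20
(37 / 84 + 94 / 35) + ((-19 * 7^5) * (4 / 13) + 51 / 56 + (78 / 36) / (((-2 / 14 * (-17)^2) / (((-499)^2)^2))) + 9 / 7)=-10268998167244393 / 3155880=-3253925424.05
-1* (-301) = 301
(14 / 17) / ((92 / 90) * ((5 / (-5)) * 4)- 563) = -630 / 433823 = -0.00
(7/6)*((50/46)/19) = 0.07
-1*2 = -2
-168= -168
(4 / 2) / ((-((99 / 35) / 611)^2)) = -914636450 / 9801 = -93320.73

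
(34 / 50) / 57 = 17 / 1425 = 0.01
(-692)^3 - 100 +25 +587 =-331373376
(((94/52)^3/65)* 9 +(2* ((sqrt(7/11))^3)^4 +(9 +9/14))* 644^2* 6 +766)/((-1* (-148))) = 49234895220961262287/299537518028320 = 164369.71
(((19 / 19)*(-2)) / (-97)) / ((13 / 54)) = 108 / 1261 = 0.09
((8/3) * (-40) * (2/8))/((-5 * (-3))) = -16/9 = -1.78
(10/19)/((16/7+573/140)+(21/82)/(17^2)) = 16588600/201069913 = 0.08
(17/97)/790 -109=-8352653/76630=-109.00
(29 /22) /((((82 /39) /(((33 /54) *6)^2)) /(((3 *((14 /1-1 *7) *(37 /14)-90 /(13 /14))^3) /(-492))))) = 2704222116761 /109090176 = 24788.87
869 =869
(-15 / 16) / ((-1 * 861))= 5 / 4592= 0.00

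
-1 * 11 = -11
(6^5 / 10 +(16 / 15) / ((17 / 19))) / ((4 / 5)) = 49648 / 51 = 973.49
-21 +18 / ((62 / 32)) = -363 / 31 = -11.71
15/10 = 3/2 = 1.50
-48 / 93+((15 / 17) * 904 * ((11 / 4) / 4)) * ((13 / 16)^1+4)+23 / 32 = 5563629 / 2108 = 2639.29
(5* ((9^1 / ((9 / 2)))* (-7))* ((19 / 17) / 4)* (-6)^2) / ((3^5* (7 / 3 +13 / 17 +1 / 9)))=-1330 / 1473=-0.90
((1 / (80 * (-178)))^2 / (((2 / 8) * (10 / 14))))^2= 49 / 64248054784000000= 0.00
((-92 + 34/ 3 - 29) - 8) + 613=1486/ 3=495.33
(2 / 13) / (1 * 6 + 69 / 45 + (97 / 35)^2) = 3675 / 363428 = 0.01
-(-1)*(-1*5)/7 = -5/7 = -0.71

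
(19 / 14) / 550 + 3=23119 / 7700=3.00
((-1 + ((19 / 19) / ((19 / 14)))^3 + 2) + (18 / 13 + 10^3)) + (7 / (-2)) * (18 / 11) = 977950790 / 980837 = 997.06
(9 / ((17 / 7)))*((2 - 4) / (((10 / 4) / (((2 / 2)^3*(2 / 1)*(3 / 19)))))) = -1512 / 1615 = -0.94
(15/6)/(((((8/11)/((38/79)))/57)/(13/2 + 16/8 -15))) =-774345/1264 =-612.61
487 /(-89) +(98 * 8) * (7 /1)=487945 /89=5482.53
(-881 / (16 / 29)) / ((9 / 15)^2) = -4435.59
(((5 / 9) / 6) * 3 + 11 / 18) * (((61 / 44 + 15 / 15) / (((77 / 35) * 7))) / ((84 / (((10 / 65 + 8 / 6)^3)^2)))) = 475858656800 / 26823383690103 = 0.02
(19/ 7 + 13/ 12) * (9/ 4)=957/ 112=8.54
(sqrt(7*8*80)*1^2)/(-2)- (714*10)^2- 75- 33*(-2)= -50979609- 4*sqrt(70)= -50979642.47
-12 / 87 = -4 / 29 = -0.14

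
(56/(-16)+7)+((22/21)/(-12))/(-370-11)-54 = -1212146/24003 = -50.50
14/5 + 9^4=32819/5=6563.80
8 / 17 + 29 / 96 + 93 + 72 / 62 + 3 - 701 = -30510317 / 50592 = -603.07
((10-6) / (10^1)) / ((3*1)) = 2 / 15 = 0.13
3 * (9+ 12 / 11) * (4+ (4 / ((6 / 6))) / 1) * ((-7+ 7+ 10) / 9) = 2960 / 11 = 269.09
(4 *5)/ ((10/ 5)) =10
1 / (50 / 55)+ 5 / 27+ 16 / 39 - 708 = -2479129 / 3510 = -706.30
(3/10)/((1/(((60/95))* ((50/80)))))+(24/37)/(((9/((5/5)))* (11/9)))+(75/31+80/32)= 4887227/958892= 5.10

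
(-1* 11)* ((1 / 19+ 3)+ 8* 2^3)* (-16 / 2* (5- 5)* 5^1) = 0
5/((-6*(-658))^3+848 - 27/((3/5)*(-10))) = 10/123072616489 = 0.00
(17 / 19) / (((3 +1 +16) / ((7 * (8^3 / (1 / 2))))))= 30464 / 95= 320.67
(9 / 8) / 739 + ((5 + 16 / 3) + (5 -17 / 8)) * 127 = 7437857 / 4434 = 1677.46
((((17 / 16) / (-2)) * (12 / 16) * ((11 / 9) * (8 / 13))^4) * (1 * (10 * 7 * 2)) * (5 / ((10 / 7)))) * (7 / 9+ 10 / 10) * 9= -62443279360 / 62462907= -999.69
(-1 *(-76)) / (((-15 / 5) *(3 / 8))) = -608 / 9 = -67.56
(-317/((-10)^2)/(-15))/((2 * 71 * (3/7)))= 2219/639000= 0.00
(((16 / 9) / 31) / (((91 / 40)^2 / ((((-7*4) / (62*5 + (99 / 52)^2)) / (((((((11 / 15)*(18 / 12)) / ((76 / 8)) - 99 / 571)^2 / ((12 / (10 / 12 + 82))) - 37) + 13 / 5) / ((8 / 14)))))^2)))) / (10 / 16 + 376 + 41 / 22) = 25583328300672182699163648000000 / 396803862285538796876606673966087174861103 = 0.00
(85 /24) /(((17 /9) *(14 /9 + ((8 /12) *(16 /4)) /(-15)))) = 1.36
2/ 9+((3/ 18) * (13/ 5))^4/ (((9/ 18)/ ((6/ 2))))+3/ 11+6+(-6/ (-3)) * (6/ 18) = 10949171/ 1485000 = 7.37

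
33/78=11/26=0.42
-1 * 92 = -92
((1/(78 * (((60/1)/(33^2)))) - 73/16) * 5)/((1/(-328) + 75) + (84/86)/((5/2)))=-39693945/138224762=-0.29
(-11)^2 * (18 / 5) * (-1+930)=2023362 / 5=404672.40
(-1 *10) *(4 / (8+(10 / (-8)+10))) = -160 / 67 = -2.39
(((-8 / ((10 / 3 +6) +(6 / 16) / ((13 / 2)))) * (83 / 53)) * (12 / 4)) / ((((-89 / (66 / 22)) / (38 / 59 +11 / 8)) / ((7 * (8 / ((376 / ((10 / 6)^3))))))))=719800900 / 3832510613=0.19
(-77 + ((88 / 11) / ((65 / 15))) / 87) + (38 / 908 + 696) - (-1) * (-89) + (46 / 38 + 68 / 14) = 12204487661 / 22764014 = 536.13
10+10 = 20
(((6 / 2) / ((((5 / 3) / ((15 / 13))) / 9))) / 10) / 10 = 243 / 1300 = 0.19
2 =2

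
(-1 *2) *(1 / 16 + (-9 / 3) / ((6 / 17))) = 135 / 8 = 16.88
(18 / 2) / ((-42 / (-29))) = 87 / 14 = 6.21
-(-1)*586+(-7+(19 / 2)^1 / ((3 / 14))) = 623.33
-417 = -417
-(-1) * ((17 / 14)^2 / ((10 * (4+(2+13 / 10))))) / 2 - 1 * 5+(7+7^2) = 1459705 / 28616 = 51.01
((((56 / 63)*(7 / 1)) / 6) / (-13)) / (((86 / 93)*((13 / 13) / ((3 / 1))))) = -434 / 1677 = -0.26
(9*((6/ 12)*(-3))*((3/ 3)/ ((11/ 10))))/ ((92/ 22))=-2.93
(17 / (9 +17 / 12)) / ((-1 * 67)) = -204 / 8375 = -0.02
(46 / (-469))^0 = 1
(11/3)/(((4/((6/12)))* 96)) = 11/2304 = 0.00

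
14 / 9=1.56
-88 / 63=-1.40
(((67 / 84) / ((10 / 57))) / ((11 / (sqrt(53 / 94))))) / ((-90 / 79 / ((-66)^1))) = 100567 *sqrt(4982) / 394800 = 17.98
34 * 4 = 136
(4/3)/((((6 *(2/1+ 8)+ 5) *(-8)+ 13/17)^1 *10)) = -34/132405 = -0.00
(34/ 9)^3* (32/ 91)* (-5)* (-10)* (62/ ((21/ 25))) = 97473920000/ 1393119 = 69968.12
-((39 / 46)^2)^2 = -2313441 / 4477456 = -0.52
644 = 644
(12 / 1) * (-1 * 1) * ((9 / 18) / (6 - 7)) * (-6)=-36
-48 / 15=-16 / 5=-3.20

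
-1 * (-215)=215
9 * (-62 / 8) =-279 / 4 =-69.75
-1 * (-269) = 269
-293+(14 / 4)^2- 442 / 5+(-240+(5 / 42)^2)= -2686289 / 4410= -609.14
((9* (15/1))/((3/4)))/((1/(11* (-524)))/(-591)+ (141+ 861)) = 613174320/3413337049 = 0.18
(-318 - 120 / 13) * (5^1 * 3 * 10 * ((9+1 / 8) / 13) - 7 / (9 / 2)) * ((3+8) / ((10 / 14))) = -2650326371 / 5070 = -522746.82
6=6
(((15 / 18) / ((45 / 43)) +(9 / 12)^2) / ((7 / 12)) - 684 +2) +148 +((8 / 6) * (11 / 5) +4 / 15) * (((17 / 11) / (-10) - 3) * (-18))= -24252839 / 69300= -349.97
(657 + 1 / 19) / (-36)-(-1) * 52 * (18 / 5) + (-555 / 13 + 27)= 1703443 / 11115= 153.26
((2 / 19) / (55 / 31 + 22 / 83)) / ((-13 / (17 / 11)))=-0.01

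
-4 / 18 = -2 / 9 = -0.22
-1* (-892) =892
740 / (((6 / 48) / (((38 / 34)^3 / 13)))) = 40605280 / 63869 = 635.76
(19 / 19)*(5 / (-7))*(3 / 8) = -15 / 56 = -0.27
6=6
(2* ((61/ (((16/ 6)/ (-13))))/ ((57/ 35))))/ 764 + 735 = 734.52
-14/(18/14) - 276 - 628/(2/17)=-50624/9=-5624.89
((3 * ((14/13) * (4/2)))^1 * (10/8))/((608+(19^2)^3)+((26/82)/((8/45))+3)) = 0.00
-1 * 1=-1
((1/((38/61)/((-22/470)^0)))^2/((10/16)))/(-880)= -3721/794200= -0.00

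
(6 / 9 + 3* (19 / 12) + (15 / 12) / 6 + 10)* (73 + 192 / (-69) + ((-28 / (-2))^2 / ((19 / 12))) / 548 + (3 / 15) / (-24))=12650610275 / 11494848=1100.55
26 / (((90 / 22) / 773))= 221078 / 45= 4912.84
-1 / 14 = -0.07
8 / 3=2.67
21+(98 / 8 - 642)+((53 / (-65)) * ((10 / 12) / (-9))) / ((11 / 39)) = -240959 / 396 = -608.48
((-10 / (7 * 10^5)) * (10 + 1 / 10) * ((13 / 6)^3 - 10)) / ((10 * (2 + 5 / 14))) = -3737 / 3564000000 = -0.00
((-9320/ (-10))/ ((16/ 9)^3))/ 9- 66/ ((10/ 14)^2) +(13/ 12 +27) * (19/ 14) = -39146011/ 537600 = -72.82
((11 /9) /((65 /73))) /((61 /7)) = 5621 /35685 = 0.16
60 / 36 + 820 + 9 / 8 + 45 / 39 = 257071 / 312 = 823.95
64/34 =32/17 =1.88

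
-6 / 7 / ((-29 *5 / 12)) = 72 / 1015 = 0.07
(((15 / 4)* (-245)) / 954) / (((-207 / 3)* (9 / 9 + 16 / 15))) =6125 / 906936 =0.01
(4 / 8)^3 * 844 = 211 / 2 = 105.50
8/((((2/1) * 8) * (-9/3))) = -1/6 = -0.17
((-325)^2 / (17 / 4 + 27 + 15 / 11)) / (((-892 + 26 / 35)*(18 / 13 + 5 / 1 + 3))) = -15104375 / 39008097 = -0.39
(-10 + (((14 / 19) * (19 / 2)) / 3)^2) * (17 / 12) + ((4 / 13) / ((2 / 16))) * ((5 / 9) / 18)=-26863 / 4212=-6.38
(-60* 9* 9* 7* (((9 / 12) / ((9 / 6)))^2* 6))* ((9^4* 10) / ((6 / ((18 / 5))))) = -2008846980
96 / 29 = 3.31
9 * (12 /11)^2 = 1296 /121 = 10.71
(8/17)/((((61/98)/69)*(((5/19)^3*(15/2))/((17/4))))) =61840744/38125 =1622.05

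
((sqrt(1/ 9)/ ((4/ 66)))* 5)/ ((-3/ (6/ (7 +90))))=-55/ 97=-0.57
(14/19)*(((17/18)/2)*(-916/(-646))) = 1603/3249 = 0.49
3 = 3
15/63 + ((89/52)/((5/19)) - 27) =-110609/5460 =-20.26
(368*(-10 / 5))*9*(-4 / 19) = 26496 / 19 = 1394.53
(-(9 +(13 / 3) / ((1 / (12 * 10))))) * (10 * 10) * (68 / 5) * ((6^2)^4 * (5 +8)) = -15708978155520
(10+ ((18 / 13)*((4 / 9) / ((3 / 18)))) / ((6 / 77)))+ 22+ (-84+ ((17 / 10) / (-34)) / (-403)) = -37199 / 8060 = -4.62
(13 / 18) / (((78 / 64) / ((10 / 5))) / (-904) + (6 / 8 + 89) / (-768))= -752128 / 122403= -6.14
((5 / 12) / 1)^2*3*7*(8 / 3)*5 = 875 / 18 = 48.61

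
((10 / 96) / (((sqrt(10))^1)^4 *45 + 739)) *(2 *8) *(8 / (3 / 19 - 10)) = -760 / 2939079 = -0.00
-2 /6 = -0.33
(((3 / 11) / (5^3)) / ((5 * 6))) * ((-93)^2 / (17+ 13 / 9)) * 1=77841 / 2282500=0.03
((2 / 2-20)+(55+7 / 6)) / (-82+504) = 223 / 2532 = 0.09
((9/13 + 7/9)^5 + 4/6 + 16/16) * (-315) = -6547710617945/2436053373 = -2687.84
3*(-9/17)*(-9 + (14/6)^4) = -1672/51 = -32.78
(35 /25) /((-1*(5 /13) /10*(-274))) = 91 /685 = 0.13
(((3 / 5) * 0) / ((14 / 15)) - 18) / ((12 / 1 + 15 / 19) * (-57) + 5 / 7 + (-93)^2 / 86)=10836 / 377885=0.03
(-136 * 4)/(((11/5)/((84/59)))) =-228480/649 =-352.05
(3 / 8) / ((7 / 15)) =45 / 56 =0.80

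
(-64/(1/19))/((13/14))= -17024/13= -1309.54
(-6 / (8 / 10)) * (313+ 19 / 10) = -9447 / 4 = -2361.75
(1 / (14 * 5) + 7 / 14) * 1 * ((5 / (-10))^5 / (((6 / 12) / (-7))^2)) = -63 / 20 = -3.15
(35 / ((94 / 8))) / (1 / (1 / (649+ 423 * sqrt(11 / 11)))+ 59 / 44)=6160 / 2219669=0.00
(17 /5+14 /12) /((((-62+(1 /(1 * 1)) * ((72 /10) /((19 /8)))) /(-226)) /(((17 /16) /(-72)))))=-5000363 /19360512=-0.26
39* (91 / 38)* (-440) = -41093.68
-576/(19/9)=-5184/19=-272.84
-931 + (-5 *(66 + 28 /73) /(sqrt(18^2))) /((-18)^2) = -198192223 /212868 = -931.06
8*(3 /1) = 24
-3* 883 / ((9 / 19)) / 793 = -7.05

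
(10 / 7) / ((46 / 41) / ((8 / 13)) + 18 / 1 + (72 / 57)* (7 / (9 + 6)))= 155800 / 2226203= 0.07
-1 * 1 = -1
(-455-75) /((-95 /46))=4876 /19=256.63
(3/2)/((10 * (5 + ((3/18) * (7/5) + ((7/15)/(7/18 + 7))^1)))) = 171/6038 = 0.03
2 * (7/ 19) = 14/ 19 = 0.74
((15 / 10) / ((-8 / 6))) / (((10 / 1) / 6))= -27 / 40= -0.68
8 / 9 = 0.89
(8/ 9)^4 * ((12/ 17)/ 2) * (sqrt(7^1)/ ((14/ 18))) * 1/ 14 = 4096 * sqrt(7)/ 202419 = 0.05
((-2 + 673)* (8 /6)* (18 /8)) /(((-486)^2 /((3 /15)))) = 671 /393660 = 0.00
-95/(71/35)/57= -175/213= -0.82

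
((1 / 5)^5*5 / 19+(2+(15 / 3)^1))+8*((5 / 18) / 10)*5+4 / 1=1294384 / 106875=12.11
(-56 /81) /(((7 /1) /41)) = -328 /81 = -4.05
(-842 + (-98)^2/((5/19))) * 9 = 1604394/5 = 320878.80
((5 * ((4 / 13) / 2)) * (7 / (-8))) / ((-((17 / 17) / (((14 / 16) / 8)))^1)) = 245 / 3328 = 0.07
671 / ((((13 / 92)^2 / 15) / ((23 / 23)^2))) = 85190160 / 169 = 504083.79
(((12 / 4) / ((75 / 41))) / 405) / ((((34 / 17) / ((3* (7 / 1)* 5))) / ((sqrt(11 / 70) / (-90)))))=-41* sqrt(770) / 1215000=-0.00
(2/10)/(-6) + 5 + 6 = 329/30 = 10.97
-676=-676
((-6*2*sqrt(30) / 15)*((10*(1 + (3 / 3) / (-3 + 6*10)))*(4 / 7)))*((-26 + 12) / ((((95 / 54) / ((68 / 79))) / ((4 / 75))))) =6057984*sqrt(30) / 3564875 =9.31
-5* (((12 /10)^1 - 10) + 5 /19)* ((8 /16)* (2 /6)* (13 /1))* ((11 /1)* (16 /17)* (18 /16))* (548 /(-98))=-95329806 /15827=-6023.24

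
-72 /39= -24 /13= -1.85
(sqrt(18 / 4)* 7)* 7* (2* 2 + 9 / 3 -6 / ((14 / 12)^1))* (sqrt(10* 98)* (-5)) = -30215.56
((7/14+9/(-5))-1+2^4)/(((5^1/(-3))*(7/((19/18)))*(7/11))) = -28633/14700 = -1.95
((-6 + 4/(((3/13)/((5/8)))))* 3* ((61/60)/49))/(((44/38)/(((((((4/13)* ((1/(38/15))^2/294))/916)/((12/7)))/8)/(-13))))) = -0.00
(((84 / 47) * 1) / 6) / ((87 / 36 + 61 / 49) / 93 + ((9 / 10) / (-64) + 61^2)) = 122492160 / 1530173721007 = 0.00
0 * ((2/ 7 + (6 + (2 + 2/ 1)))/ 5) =0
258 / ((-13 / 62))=-15996 / 13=-1230.46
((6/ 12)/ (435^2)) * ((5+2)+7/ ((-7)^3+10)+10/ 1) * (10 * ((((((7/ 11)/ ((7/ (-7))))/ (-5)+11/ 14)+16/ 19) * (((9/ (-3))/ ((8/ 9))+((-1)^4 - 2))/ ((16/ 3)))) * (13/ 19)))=-3177291/ 7189271680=-0.00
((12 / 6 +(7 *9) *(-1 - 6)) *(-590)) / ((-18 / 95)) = -12302975 / 9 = -1366997.22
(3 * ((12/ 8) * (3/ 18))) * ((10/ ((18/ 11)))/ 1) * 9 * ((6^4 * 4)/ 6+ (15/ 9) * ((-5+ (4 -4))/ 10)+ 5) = 286495/ 8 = 35811.88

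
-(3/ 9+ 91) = -274/ 3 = -91.33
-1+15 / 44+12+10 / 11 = 49 / 4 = 12.25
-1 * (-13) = 13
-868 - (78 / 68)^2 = -1004929 / 1156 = -869.32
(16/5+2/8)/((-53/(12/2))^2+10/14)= 4347/99215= 0.04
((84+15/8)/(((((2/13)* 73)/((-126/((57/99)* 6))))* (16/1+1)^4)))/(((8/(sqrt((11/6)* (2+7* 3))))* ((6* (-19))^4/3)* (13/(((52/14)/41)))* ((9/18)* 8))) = -32747* sqrt(1518)/15211834979572457472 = -0.00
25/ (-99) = -25/ 99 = -0.25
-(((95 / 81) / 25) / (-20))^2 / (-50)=361 / 3280500000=0.00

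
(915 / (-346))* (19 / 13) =-17385 / 4498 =-3.87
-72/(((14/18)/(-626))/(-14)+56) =-811296/631009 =-1.29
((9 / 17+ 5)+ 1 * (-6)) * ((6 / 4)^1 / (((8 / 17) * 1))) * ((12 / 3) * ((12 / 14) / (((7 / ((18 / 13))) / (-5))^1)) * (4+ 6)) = 32400 / 637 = 50.86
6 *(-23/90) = -23/15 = -1.53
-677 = -677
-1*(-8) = 8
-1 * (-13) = 13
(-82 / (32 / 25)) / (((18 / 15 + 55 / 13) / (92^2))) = -35244625 / 353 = -99843.13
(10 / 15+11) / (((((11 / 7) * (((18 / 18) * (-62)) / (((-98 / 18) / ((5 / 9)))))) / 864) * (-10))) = -101.39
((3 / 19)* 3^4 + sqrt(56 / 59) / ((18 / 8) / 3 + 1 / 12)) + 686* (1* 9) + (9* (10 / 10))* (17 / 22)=12* sqrt(826) / 295 + 2588985 / 418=6194.91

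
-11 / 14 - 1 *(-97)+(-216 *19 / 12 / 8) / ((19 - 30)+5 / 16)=1403 / 14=100.21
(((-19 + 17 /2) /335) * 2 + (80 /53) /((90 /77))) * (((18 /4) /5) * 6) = 6.64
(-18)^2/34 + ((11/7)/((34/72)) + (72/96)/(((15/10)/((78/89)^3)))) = 65108142/4934783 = 13.19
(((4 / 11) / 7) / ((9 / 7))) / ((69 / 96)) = 128 / 2277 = 0.06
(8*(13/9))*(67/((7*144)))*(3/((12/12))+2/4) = 871/324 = 2.69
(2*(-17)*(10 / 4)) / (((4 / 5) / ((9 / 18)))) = -425 / 8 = -53.12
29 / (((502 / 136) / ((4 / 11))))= 7888 / 2761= 2.86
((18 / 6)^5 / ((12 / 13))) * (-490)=-257985 / 2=-128992.50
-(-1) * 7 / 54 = 7 / 54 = 0.13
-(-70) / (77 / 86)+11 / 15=13021 / 165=78.92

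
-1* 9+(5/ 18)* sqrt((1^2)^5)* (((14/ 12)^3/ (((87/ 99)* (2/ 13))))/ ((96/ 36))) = -1558787/ 200448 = -7.78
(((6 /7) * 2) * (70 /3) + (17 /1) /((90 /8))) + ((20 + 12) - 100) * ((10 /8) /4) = 3647 /180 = 20.26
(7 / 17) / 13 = 7 / 221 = 0.03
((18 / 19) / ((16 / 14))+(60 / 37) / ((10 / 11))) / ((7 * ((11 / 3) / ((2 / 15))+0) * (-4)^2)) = 7347 / 8660960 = 0.00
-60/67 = -0.90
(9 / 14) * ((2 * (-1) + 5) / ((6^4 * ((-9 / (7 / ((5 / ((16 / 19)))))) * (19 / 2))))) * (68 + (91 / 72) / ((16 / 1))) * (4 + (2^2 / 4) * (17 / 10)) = -78427 / 9849600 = -0.01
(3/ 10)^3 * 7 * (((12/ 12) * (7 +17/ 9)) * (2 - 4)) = -84/ 25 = -3.36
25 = 25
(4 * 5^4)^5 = 97656250000000000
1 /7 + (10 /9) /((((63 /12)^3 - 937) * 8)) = 455803 /3194541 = 0.14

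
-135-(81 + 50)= -266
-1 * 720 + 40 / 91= -65480 / 91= -719.56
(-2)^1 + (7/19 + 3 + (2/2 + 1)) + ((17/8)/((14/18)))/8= 31579/8512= 3.71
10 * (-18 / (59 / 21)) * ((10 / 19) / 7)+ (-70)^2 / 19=283700 / 1121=253.08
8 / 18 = 4 / 9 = 0.44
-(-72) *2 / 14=72 / 7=10.29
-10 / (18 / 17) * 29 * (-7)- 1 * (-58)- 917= 9524 / 9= 1058.22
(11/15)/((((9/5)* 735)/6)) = 22/6615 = 0.00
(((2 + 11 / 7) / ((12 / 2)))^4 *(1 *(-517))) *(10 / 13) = -1009765625 / 20226024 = -49.92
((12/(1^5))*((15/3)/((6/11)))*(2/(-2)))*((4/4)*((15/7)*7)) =-1650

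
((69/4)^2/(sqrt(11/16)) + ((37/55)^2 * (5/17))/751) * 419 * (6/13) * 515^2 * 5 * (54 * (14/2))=345044396913300/20082491 + 1499960165909625 * sqrt(11)/143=34788863830315.75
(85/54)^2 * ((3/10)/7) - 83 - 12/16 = -1138225/13608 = -83.64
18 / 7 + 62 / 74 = 883 / 259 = 3.41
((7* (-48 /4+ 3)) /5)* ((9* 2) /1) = -1134 /5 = -226.80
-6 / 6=-1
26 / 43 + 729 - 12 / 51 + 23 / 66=35205967 / 48246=729.72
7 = 7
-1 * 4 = -4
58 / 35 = 1.66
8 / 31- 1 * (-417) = 417.26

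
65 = 65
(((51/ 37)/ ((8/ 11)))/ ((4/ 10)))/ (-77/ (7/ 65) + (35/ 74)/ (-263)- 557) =-737715/ 198045592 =-0.00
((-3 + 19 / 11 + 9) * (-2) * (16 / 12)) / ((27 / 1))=-680 / 891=-0.76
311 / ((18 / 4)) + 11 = 721 / 9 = 80.11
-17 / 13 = -1.31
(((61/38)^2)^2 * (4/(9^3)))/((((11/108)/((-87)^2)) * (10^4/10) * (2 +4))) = 11644352281/25803558000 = 0.45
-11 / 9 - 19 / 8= -3.60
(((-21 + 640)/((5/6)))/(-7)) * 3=-11142/35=-318.34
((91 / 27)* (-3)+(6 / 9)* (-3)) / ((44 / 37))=-4033 / 396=-10.18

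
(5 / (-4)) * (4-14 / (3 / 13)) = 425 / 6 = 70.83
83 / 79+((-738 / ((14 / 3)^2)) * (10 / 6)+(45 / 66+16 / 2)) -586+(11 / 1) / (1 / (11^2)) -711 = -542786 / 42581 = -12.75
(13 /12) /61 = 13 /732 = 0.02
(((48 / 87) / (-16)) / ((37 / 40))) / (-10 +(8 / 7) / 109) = 15260 / 4089203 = 0.00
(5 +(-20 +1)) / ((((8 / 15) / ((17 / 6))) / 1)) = -595 / 8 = -74.38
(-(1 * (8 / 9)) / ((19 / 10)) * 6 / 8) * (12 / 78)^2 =-80 / 9633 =-0.01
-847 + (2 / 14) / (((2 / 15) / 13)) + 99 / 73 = -850013 / 1022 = -831.72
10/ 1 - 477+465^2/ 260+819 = 61549/ 52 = 1183.63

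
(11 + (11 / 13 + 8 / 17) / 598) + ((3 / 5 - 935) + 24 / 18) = -1827872933 / 1982370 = -922.06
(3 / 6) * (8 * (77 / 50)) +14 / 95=2996 / 475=6.31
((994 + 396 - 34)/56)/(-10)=-339/140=-2.42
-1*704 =-704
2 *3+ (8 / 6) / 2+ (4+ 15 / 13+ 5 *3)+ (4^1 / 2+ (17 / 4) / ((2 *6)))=18205 / 624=29.17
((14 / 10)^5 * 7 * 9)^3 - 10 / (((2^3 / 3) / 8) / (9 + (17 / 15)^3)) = 10683935463546705889 / 274658203125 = 38899021.92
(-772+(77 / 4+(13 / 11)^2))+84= -322999 / 484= -667.35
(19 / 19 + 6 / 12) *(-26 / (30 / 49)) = -637 / 10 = -63.70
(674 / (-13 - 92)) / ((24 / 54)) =-14.44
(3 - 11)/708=-2/177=-0.01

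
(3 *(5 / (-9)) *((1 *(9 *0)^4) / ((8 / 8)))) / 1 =0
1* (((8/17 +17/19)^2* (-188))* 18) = -658123704/104329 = -6308.16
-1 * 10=-10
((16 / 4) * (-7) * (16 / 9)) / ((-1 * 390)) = 224 / 1755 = 0.13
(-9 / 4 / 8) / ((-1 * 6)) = 3 / 64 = 0.05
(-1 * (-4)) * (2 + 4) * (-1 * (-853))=20472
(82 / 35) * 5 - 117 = -737 / 7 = -105.29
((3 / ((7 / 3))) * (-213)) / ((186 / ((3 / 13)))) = -1917 / 5642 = -0.34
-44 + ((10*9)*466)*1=41896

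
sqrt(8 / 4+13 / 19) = sqrt(969) / 19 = 1.64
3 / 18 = 1 / 6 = 0.17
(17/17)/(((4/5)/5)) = 25/4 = 6.25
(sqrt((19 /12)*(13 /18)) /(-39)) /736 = -sqrt(1482) /1033344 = -0.00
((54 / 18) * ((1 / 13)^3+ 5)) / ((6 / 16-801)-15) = -29296 / 1592825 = -0.02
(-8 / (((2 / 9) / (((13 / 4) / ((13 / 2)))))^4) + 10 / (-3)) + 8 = -19235 / 96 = -200.36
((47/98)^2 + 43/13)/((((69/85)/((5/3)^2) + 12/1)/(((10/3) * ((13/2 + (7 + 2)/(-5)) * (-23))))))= -1014614844125/9783777276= -103.70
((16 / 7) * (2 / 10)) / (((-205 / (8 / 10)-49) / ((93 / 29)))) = -1984 / 413105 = -0.00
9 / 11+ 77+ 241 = 3507 / 11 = 318.82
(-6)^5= -7776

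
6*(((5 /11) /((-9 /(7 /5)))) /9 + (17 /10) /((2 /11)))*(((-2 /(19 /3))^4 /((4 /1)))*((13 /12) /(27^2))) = 2164201 /10450440990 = 0.00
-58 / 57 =-1.02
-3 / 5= -0.60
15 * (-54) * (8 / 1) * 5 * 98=-3175200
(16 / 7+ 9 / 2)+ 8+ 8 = 319 / 14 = 22.79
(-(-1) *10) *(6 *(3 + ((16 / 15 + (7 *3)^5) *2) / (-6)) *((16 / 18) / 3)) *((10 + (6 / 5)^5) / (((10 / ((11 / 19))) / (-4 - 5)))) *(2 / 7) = 6327497057024 / 140625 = 44995534.63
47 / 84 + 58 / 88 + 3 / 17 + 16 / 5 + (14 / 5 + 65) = 568591 / 7854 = 72.40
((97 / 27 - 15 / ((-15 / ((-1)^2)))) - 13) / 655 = -0.01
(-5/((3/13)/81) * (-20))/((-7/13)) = -456300/7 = -65185.71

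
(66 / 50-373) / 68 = -2323 / 425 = -5.47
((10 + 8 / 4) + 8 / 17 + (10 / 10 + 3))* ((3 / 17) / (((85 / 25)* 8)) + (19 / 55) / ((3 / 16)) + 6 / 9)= 2239167 / 54043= 41.43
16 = 16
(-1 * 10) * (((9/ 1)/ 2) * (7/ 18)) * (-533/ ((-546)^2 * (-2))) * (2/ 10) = -41/ 13104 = -0.00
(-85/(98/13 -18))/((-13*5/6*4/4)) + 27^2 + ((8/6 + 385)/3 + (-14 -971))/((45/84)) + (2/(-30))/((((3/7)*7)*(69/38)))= -3601981/4140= -870.04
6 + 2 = 8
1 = 1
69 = 69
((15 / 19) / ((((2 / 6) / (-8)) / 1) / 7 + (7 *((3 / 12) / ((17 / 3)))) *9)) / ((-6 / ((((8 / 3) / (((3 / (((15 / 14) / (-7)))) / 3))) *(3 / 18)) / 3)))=3400 / 3160479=0.00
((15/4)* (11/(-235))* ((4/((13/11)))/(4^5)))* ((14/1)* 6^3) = -68607/39104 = -1.75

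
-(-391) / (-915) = -391 / 915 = -0.43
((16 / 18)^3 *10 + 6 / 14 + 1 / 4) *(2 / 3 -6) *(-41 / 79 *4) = 103130416 / 1209411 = 85.27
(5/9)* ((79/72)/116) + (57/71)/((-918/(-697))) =3281149/5336928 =0.61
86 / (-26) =-43 / 13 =-3.31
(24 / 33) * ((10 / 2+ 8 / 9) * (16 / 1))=6784 / 99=68.53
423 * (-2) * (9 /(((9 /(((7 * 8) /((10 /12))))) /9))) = -2558304 /5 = -511660.80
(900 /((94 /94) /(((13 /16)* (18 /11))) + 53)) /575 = 4212 /144647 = 0.03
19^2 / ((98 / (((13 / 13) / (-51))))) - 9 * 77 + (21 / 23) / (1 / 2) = -79461509 / 114954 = -691.25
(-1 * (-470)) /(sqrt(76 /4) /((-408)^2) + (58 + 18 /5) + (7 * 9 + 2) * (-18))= -360890156088115200 /851086487251205669- 1955952000 * sqrt(19) /851086487251205669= -0.42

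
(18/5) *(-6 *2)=-216/5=-43.20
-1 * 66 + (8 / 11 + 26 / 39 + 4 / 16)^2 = -1102895 / 17424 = -63.30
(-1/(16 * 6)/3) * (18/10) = -1/160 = -0.01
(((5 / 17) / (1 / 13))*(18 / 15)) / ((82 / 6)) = 234 / 697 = 0.34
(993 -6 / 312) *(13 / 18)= 51635 / 72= 717.15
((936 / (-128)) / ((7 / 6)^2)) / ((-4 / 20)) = 5265 / 196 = 26.86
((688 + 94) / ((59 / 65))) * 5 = 254150 / 59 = 4307.63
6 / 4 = 3 / 2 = 1.50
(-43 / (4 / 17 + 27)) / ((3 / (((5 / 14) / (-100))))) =731 / 388920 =0.00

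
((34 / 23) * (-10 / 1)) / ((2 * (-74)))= 85 / 851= 0.10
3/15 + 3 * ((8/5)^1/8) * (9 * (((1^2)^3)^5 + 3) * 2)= 217/5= 43.40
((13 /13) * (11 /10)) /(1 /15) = 33 /2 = 16.50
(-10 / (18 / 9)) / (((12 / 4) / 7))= -35 / 3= -11.67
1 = 1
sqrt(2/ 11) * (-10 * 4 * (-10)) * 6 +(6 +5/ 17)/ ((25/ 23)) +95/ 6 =55141/ 2550 +2400 * sqrt(22)/ 11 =1044.99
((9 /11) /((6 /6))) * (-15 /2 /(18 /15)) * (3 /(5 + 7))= -1.28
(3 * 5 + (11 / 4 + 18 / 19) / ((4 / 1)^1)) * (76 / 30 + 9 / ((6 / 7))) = 1892831 / 9120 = 207.55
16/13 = 1.23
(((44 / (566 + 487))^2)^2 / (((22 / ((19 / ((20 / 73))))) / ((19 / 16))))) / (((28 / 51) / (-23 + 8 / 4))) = -596289331 / 1366063776090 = -0.00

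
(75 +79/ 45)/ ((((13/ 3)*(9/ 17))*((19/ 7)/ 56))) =23017456/ 33345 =690.28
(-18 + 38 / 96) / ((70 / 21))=-169 / 32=-5.28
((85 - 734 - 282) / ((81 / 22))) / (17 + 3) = -10241 / 810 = -12.64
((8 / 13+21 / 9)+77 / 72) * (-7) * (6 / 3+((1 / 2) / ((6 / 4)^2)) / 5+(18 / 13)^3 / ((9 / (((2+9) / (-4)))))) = -1605078209 / 46268820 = -34.69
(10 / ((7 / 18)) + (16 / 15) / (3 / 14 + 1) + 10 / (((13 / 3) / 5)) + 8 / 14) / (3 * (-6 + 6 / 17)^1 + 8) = -449047 / 103740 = -4.33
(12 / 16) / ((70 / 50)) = 15 / 28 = 0.54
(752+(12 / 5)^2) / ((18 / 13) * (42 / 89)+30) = 10959104 / 443325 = 24.72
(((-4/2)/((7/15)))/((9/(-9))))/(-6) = -5/7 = -0.71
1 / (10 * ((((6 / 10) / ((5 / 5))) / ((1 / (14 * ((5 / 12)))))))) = 1 / 35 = 0.03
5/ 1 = 5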